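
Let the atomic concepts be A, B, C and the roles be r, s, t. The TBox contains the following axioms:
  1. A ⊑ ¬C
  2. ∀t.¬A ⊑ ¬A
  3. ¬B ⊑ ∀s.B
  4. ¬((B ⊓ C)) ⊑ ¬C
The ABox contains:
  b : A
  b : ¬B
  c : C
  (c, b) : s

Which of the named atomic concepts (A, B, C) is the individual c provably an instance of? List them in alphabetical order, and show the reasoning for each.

{B, C}

1. c : A?  L(c) = {C} ∪ {¬A}
   open: L(c) ⊇ {B, C, ¬A} — c ∉ A possible
2. c : B?  L(c) = {C} ∪ {¬B}
   clash {C, ¬C} at c — c ∈ B
3. c : C?  L(c) = {C} ∪ {¬C}
   clash {C, ¬C} at c — c ∈ C
4. Entailed for c: {B, C}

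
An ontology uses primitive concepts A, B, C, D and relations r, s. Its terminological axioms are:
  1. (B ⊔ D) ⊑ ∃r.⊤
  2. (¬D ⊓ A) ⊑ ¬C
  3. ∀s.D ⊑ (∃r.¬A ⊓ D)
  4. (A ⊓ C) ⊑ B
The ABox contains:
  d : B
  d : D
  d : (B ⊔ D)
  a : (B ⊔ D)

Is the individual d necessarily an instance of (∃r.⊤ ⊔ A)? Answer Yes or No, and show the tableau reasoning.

1. d : (∃r.⊤ ⊔ A)?  L(d) = {B, D, (B ⊔ D)} ∪ {(∀r.⊥ ⊓ ¬A)}
   clash ⊥ at an ∃-successor — d ∈ (∃r.⊤ ⊔ A)
2. Hence d : (∃r.⊤ ⊔ A): entailed.

Yes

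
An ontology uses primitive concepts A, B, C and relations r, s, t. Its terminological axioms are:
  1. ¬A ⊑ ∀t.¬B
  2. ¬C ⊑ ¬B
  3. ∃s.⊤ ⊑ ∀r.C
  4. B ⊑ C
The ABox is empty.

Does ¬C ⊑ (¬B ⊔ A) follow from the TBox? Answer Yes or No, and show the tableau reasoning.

Yes

1. ¬C ⊑ (¬B ⊔ A)  ⇔  (¬C ⊓ (B ⊓ ¬A)) unsat w.r.t. T
   all branches close; clash {B, ¬B} at x₀
2. Hence ¬C ⊑ (¬B ⊔ A): entailed.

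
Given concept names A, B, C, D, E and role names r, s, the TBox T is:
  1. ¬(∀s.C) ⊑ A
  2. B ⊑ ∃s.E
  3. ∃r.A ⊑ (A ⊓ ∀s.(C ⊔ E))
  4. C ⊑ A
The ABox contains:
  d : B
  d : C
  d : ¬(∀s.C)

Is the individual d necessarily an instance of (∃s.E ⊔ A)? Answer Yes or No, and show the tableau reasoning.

1. d : (∃s.E ⊔ A)?  L(d) = {B, C, ¬(∀s.C)} ∪ {(∀s.¬E ⊓ ¬A)}
   clash {A, ¬A} at d — d ∈ (∃s.E ⊔ A)
2. Hence d : (∃s.E ⊔ A): entailed.

Yes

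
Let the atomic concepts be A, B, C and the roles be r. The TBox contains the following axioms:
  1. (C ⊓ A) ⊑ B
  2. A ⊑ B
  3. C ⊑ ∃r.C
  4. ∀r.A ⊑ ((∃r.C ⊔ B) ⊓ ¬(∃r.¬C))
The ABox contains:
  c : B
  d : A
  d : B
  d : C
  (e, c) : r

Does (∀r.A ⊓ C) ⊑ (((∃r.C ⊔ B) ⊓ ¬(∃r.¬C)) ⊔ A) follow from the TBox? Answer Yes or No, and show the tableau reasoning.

Yes

1. (∀r.A ⊓ C) ⊑ (((∃r.C ⊔ B) ⊓ ¬(∃r.¬C)) ⊔ A)  ⇔  ((∀r.A ⊓ C) ⊓ (((∀r.¬C ⊓ ¬B) ⊔ ∃r.¬C) ⊓ ¬A)) unsat w.r.t. T
   all branches close; clash {C, ¬C} at an ∃-successor
2. Hence (∀r.A ⊓ C) ⊑ (((∃r.C ⊔ B) ⊓ ¬(∃r.¬C)) ⊔ A): entailed.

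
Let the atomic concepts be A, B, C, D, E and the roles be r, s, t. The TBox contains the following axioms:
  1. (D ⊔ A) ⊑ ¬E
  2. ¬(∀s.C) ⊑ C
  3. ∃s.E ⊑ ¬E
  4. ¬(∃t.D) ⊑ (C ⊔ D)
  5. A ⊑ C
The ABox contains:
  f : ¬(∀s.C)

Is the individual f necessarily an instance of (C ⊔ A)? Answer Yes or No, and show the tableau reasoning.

Yes

1. f : (C ⊔ A)?  L(f) = {¬(∀s.C)} ∪ {(¬C ⊓ ¬A)}
   clash {C, ¬C} at f — f ∈ (C ⊔ A)
2. Hence f : (C ⊔ A): entailed.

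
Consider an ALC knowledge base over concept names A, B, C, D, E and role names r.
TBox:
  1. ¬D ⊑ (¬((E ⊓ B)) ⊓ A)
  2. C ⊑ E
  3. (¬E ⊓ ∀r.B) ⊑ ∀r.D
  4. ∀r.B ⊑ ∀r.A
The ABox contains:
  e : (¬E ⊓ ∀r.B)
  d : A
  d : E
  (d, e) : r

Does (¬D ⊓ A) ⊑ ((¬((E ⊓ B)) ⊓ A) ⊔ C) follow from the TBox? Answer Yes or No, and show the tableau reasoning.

1. (¬D ⊓ A) ⊑ ((¬((E ⊓ B)) ⊓ A) ⊔ C)  ⇔  ((¬D ⊓ A) ⊓ (((E ⊓ B) ⊔ ¬A) ⊓ ¬C)) unsat w.r.t. T
   all branches close; clash {A, ¬A} at x₀
2. Hence (¬D ⊓ A) ⊑ ((¬((E ⊓ B)) ⊓ A) ⊔ C): entailed.

Yes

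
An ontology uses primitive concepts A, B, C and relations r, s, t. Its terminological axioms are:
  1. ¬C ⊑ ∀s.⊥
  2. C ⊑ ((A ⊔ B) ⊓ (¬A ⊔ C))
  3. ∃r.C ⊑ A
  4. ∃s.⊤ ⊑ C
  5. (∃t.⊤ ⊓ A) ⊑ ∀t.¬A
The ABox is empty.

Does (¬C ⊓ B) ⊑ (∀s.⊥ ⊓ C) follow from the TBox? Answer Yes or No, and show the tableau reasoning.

1. (¬C ⊓ B) ⊑ (∀s.⊥ ⊓ C)  ⇔  ((¬C ⊓ B) ⊓ (∃s.⊤ ⊔ ¬C)) unsat w.r.t. T
   apply at x₀: ¬C⊑∀s.⊥
   open: L(x₀) ⊇ {B, ¬C, ∀r.¬C, ∀s.⊥, ∀t.⊥}
2. Hence (¬C ⊓ B) ⊑ (∀s.⊥ ⊓ C): not entailed.

No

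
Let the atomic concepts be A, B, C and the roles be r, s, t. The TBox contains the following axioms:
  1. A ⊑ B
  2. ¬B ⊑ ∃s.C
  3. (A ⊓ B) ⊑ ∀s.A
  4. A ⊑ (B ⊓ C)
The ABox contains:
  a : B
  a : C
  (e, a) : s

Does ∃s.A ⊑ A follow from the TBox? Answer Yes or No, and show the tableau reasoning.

1. ∃s.A ⊑ A  ⇔  (∃s.A ⊓ ¬A) unsat w.r.t. T
   open: L(x₀) ⊇ {B, ¬A, ∃s.A} (+ ∃-successors)
2. Hence ∃s.A ⊑ A: not entailed.

No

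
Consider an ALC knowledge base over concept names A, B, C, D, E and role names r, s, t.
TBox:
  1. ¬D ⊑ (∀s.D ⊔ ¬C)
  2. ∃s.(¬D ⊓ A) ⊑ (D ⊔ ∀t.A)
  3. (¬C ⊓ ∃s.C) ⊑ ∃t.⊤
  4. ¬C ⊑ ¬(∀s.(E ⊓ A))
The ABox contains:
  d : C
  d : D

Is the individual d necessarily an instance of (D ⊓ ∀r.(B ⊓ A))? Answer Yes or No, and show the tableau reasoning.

1. d : (D ⊓ ∀r.(B ⊓ A))?  L(d) = {C, D} ∪ {(¬D ⊔ ∃r.(¬B ⊔ ¬A))}
   open: L(d) ⊇ {C, D, ∀s.(D ⊔ ¬A), ∃r.(¬B ⊔ ¬A)} (+ ∃-successors) — d ∉ (D ⊓ ∀r.(B ⊓ A)) possible
2. Hence d : (D ⊓ ∀r.(B ⊓ A)): not entailed.

No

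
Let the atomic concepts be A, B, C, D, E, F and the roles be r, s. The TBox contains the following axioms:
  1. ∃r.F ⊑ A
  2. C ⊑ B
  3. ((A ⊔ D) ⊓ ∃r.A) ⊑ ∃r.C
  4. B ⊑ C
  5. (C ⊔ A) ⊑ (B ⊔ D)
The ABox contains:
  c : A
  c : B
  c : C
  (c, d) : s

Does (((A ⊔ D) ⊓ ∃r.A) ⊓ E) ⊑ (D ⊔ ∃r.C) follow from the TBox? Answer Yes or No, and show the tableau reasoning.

Yes

1. (((A ⊔ D) ⊓ ∃r.A) ⊓ E) ⊑ (D ⊔ ∃r.C)  ⇔  ((((A ⊔ D) ⊓ ∃r.A) ⊓ E) ⊓ (¬D ⊓ ∀r.¬C)) unsat w.r.t. T
   all branches close; clash {D, ¬D} at x₀
2. Hence (((A ⊔ D) ⊓ ∃r.A) ⊓ E) ⊑ (D ⊔ ∃r.C): entailed.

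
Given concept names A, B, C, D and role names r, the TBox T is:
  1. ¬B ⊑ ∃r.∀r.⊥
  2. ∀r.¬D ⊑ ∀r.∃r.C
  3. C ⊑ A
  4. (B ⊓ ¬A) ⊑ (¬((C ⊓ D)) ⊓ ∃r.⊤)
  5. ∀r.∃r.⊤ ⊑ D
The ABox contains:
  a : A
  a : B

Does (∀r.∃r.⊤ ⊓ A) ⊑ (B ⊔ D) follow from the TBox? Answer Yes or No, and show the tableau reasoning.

1. (∀r.∃r.⊤ ⊓ A) ⊑ (B ⊔ D)  ⇔  ((∀r.∃r.⊤ ⊓ A) ⊓ (¬B ⊓ ¬D)) unsat w.r.t. T
   all branches close; clash ⊥ at an ∃-successor
2. Hence (∀r.∃r.⊤ ⊓ A) ⊑ (B ⊔ D): entailed.

Yes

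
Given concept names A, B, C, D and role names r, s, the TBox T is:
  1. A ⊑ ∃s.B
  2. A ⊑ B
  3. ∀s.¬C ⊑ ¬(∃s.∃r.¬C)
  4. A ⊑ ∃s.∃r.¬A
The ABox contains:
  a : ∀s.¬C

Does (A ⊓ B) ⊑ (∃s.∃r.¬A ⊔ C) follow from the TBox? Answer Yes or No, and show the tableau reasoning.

Yes

1. (A ⊓ B) ⊑ (∃s.∃r.¬A ⊔ C)  ⇔  ((A ⊓ B) ⊓ (∀s.∀r.A ⊓ ¬C)) unsat w.r.t. T
   all branches close; clash {A, ¬A} at an ∃-successor
2. Hence (A ⊓ B) ⊑ (∃s.∃r.¬A ⊔ C): entailed.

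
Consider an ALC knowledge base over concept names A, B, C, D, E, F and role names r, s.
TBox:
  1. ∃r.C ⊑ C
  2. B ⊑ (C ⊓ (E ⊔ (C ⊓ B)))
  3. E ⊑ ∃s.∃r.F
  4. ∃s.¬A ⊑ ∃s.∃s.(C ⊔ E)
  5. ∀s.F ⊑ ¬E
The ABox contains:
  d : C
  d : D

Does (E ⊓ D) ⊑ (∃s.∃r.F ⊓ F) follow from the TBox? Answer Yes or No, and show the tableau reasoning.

No

1. (E ⊓ D) ⊑ (∃s.∃r.F ⊓ F)  ⇔  ((E ⊓ D) ⊓ (∀s.∀r.¬F ⊔ ¬F)) unsat w.r.t. T
   apply at x₀: E⊑∃s.∃r.F
   open: L(x₀) ⊇ {D, E, ¬B, ¬F, ∀r.¬C, …} (+ ∃-successors)
2. Hence (E ⊓ D) ⊑ (∃s.∃r.F ⊓ F): not entailed.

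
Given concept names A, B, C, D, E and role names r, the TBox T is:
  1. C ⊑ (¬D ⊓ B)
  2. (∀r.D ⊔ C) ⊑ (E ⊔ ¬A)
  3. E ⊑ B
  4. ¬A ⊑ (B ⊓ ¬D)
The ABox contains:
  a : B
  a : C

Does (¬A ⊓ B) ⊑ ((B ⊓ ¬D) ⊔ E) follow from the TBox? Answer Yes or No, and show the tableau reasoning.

1. (¬A ⊓ B) ⊑ ((B ⊓ ¬D) ⊔ E)  ⇔  ((¬A ⊓ B) ⊓ ((¬B ⊔ D) ⊓ ¬E)) unsat w.r.t. T
   all branches close; clash {D, ¬D} at x₀
2. Hence (¬A ⊓ B) ⊑ ((B ⊓ ¬D) ⊔ E): entailed.

Yes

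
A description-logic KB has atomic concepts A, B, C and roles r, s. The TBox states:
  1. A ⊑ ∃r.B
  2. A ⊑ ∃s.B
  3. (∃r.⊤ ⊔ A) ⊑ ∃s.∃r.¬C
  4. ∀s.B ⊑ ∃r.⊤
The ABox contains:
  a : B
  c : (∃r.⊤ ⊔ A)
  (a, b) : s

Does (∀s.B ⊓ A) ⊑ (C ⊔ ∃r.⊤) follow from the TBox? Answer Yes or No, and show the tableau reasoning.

Yes

1. (∀s.B ⊓ A) ⊑ (C ⊔ ∃r.⊤)  ⇔  ((∀s.B ⊓ A) ⊓ (¬C ⊓ ∀r.⊥)) unsat w.r.t. T
   all branches close; clash ⊥ at an ∃-successor
2. Hence (∀s.B ⊓ A) ⊑ (C ⊔ ∃r.⊤): entailed.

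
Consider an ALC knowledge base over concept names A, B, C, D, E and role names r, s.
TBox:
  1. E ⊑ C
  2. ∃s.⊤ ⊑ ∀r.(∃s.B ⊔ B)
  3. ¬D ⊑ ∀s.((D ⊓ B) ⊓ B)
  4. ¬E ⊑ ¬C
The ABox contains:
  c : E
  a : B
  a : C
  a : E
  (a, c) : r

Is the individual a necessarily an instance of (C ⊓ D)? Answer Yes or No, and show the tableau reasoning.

1. a : (C ⊓ D)?  L(a) = {B, C, E} ∪ {(¬C ⊔ ¬D)}
   open: L(a) ⊇ {B, C, E, ¬D, ∀s.((D ⊓ B) ⊓ B), …} — a ∉ (C ⊓ D) possible
2. Hence a : (C ⊓ D): not entailed.

No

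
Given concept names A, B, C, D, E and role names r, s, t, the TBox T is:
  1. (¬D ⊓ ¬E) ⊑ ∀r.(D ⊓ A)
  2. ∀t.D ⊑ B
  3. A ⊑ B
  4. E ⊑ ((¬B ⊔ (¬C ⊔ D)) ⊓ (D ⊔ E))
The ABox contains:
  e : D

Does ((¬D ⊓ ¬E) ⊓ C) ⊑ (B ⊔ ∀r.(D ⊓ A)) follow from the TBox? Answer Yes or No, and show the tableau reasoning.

1. ((¬D ⊓ ¬E) ⊓ C) ⊑ (B ⊔ ∀r.(D ⊓ A))  ⇔  (((¬D ⊓ ¬E) ⊓ C) ⊓ (¬B ⊓ ∃r.(¬D ⊔ ¬A))) unsat w.r.t. T
   all branches close; clash {B, ¬B} at x₀
2. Hence ((¬D ⊓ ¬E) ⊓ C) ⊑ (B ⊔ ∀r.(D ⊓ A)): entailed.

Yes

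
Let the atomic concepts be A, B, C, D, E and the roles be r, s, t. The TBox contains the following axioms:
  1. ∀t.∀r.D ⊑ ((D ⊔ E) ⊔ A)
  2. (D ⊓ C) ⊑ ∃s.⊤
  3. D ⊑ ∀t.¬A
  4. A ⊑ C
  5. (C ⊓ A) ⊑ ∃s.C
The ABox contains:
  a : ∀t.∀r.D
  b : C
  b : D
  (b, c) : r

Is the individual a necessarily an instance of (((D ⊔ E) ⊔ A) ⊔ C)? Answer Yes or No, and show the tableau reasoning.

Yes

1. a : (((D ⊔ E) ⊔ A) ⊔ C)?  L(a) = {∀t.∀r.D} ∪ {(((¬D ⊓ ¬E) ⊓ ¬A) ⊓ ¬C)}
   clash {A, ¬A} at a — a ∈ (((D ⊔ E) ⊔ A) ⊔ C)
2. Hence a : (((D ⊔ E) ⊔ A) ⊔ C): entailed.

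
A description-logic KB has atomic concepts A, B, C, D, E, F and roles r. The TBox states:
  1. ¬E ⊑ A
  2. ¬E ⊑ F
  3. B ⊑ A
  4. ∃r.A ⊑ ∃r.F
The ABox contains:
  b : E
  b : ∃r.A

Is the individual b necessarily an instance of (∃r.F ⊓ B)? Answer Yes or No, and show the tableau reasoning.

1. b : (∃r.F ⊓ B)?  L(b) = {E, ∃r.A} ∪ {(∀r.¬F ⊔ ¬B)}
   apply at b: ∃r.A⊑∃r.F
   open: L(b) ⊇ {E, ¬B, ∃r.A, ∃r.F} (+ ∃-successors) — b ∉ (∃r.F ⊓ B) possible
2. Hence b : (∃r.F ⊓ B): not entailed.

No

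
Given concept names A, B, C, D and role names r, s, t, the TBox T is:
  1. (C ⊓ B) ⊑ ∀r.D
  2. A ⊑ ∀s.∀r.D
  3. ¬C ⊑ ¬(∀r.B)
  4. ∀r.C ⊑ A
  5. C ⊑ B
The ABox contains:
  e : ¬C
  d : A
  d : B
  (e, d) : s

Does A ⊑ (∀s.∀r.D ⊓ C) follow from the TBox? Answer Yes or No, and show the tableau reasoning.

No

1. A ⊑ (∀s.∀r.D ⊓ C)  ⇔  (A ⊓ (∃s.∃r.¬D ⊔ ¬C)) unsat w.r.t. T
   apply at x₀: A⊑∀s.∀r.D
   open: L(x₀) ⊇ {A, ¬C, ∀s.∀r.D, ∃r.¬B} (+ ∃-successors)
2. Hence A ⊑ (∀s.∀r.D ⊓ C): not entailed.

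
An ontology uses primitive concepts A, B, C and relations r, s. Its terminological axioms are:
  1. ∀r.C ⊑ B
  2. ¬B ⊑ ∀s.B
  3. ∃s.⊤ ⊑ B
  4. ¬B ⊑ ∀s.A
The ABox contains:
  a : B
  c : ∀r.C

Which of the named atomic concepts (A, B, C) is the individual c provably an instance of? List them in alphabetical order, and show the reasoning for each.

{B}

1. c : A?  L(c) = {∀r.C} ∪ {¬A}
   apply at c: ∀r.C⊑B
   open: L(c) ⊇ {B, ¬A, ∀r.C} — c ∉ A possible
2. c : B?  L(c) = {∀r.C} ∪ {¬B}
   clash {B, ¬B} at c — c ∈ B
3. c : C?  L(c) = {∀r.C} ∪ {¬C}
   apply at c: ∀r.C⊑B
   open: L(c) ⊇ {B, ¬C, ∀r.C} — c ∉ C possible
4. Entailed for c: {B}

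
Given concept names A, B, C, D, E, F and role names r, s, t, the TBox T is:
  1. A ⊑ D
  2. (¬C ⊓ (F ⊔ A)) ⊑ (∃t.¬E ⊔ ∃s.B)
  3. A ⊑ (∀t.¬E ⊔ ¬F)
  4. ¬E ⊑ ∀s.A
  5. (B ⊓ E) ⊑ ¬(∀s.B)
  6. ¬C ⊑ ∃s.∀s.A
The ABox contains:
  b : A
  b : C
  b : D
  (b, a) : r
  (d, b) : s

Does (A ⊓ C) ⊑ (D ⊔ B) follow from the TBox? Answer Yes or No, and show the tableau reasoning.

Yes

1. (A ⊓ C) ⊑ (D ⊔ B)  ⇔  ((A ⊓ C) ⊓ (¬D ⊓ ¬B)) unsat w.r.t. T
   all branches close; clash {D, ¬D} at x₀
2. Hence (A ⊓ C) ⊑ (D ⊔ B): entailed.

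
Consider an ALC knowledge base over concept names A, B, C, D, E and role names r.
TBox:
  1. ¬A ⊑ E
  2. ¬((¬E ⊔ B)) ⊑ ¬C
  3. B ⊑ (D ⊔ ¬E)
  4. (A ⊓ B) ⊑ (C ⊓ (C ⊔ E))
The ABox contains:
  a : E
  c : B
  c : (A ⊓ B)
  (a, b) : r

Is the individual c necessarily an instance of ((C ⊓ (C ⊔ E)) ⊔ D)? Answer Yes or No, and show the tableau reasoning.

1. c : ((C ⊓ (C ⊔ E)) ⊔ D)?  L(c) = {B, (A ⊓ B)} ∪ {((¬C ⊔ (¬C ⊓ ¬E)) ⊓ ¬D)}
   clash {C, ¬C} at c — c ∈ ((C ⊓ (C ⊔ E)) ⊔ D)
2. Hence c : ((C ⊓ (C ⊔ E)) ⊔ D): entailed.

Yes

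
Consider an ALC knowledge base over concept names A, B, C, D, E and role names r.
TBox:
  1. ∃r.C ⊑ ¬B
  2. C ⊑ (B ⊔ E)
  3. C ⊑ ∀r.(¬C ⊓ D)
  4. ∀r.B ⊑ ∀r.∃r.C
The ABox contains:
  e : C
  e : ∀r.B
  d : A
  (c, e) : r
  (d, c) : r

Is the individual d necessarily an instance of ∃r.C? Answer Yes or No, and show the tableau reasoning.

No

1. d : ∃r.C?  L(d) = {A} ∪ {∀r.¬C}
   open: L(d) ⊇ {A, ¬C, ∀r.¬C, ∃r.¬B} (+ ∃-successors) — d ∉ ∃r.C possible
2. Hence d : ∃r.C: not entailed.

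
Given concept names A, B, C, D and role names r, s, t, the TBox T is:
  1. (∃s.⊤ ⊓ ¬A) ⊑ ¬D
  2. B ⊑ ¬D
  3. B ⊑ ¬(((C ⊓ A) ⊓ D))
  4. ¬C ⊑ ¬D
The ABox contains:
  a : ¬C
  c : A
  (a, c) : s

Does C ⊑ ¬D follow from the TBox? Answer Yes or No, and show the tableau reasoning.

No

1. C ⊑ ¬D  ⇔  (C ⊓ D) unsat w.r.t. T
   open: L(x₀) ⊇ {C, D, ¬B, ∀s.⊥}
2. Hence C ⊑ ¬D: not entailed.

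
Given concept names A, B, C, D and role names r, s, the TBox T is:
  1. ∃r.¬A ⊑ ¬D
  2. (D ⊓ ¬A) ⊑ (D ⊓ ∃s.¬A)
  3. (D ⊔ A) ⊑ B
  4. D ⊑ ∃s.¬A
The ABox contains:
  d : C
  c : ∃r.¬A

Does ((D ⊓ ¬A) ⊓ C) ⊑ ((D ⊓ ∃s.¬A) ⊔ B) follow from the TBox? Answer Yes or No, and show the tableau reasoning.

1. ((D ⊓ ¬A) ⊓ C) ⊑ ((D ⊓ ∃s.¬A) ⊔ B)  ⇔  (((D ⊓ ¬A) ⊓ C) ⊓ ((¬D ⊔ ∀s.A) ⊓ ¬B)) unsat w.r.t. T
   all branches close; clash {D, ¬D} at x₀
2. Hence ((D ⊓ ¬A) ⊓ C) ⊑ ((D ⊓ ∃s.¬A) ⊔ B): entailed.

Yes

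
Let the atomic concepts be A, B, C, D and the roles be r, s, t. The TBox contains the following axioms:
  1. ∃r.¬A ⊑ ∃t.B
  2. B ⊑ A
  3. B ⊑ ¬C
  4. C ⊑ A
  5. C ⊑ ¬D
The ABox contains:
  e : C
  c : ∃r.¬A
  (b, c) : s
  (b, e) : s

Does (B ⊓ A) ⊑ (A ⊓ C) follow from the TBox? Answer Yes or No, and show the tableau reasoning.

No

1. (B ⊓ A) ⊑ (A ⊓ C)  ⇔  ((B ⊓ A) ⊓ (¬A ⊔ ¬C)) unsat w.r.t. T
   apply at x₀: B⊑¬C
   open: L(x₀) ⊇ {A, B, ¬C, ∀r.A}
2. Hence (B ⊓ A) ⊑ (A ⊓ C): not entailed.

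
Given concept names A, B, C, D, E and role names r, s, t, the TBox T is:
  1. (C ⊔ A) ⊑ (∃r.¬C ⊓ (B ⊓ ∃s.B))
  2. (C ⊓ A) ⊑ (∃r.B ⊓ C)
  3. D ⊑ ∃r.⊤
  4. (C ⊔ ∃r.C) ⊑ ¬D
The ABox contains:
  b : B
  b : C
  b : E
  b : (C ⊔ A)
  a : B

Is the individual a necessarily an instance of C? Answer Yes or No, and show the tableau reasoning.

1. a : C?  L(a) = {B} ∪ {¬C}
   open: L(a) ⊇ {B, ¬A, ¬C, ¬D} — a ∉ C possible
2. Hence a : C: not entailed.

No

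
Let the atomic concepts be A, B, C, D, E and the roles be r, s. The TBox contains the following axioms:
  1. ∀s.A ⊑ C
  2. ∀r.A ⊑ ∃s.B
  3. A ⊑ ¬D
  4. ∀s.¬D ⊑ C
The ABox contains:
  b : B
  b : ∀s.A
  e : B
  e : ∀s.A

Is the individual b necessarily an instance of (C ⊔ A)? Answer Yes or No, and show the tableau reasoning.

Yes

1. b : (C ⊔ A)?  L(b) = {B, ∀s.A} ∪ {(¬C ⊓ ¬A)}
   clash {C, ¬C} at b — b ∈ (C ⊔ A)
2. Hence b : (C ⊔ A): entailed.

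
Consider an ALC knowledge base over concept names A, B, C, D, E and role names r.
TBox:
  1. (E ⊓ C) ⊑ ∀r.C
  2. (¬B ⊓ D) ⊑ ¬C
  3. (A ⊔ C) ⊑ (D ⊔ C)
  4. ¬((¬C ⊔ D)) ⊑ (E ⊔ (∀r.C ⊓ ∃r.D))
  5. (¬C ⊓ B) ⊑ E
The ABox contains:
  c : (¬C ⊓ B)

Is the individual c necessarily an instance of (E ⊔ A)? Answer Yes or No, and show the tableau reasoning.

1. c : (E ⊔ A)?  L(c) = {(¬C ⊓ B)} ∪ {(¬E ⊓ ¬A)}
   clash {E, ¬E} at c — c ∈ (E ⊔ A)
2. Hence c : (E ⊔ A): entailed.

Yes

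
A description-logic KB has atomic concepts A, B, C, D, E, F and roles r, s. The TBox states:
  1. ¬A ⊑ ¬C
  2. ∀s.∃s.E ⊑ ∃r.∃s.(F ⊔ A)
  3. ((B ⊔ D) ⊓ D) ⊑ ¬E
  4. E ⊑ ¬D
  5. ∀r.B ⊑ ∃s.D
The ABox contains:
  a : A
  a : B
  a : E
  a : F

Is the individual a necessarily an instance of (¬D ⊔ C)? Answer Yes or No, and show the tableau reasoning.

1. a : (¬D ⊔ C)?  L(a) = {A, B, E, F} ∪ {(D ⊓ ¬C)}
   clash {D, ¬D} at a — a ∈ (¬D ⊔ C)
2. Hence a : (¬D ⊔ C): entailed.

Yes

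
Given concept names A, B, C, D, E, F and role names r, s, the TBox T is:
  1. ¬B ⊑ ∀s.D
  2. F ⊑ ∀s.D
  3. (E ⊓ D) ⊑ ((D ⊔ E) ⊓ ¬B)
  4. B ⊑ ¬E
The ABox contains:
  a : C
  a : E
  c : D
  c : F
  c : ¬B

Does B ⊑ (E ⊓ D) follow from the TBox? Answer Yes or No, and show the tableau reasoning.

No

1. B ⊑ (E ⊓ D)  ⇔  (B ⊓ (¬E ⊔ ¬D)) unsat w.r.t. T
   apply at x₀: B⊑¬E
   open: L(x₀) ⊇ {B, ¬E, ¬F}
2. Hence B ⊑ (E ⊓ D): not entailed.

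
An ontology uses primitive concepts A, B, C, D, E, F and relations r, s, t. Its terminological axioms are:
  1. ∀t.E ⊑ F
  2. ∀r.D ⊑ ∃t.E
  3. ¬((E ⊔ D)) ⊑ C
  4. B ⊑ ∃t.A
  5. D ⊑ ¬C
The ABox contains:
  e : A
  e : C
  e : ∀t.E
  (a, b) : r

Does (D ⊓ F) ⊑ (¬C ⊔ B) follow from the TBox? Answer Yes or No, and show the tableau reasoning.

1. (D ⊓ F) ⊑ (¬C ⊔ B)  ⇔  ((D ⊓ F) ⊓ (C ⊓ ¬B)) unsat w.r.t. T
   all branches close; clash {C, ¬C} at x₀
2. Hence (D ⊓ F) ⊑ (¬C ⊔ B): entailed.

Yes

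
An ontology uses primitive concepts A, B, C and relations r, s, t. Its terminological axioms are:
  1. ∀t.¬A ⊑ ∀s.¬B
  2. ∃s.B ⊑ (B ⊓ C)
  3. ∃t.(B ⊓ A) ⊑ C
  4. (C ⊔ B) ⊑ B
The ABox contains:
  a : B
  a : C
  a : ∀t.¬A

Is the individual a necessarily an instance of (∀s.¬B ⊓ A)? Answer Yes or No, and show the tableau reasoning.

1. a : (∀s.¬B ⊓ A)?  L(a) = {B, C, ∀t.¬A} ∪ {(∃s.B ⊔ ¬A)}
   apply at a: ∀t.¬A⊑∀s.¬B
   open: L(a) ⊇ {B, C, ¬A, ∀s.¬B, ∀t.¬A} — a ∉ (∀s.¬B ⊓ A) possible
2. Hence a : (∀s.¬B ⊓ A): not entailed.

No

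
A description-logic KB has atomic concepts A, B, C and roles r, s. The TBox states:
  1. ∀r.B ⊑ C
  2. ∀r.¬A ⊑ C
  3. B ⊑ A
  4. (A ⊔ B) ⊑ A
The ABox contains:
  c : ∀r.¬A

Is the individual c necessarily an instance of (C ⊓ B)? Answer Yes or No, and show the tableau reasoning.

1. c : (C ⊓ B)?  L(c) = {∀r.¬A} ∪ {(¬C ⊔ ¬B)}
   apply at c: ∀r.¬A⊑C
   open: L(c) ⊇ {C, ¬A, ¬B, ∀r.¬A} — c ∉ (C ⊓ B) possible
2. Hence c : (C ⊓ B): not entailed.

No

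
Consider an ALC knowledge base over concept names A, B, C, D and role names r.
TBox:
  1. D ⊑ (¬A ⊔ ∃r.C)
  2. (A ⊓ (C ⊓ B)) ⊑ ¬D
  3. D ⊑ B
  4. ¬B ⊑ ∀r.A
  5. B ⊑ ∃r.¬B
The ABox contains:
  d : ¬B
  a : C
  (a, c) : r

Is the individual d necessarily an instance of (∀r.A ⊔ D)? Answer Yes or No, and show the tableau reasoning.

1. d : (∀r.A ⊔ D)?  L(d) = {¬B} ∪ {(∃r.¬A ⊓ ¬D)}
   clash {A, ¬A} at an ∃-successor — d ∈ (∀r.A ⊔ D)
2. Hence d : (∀r.A ⊔ D): entailed.

Yes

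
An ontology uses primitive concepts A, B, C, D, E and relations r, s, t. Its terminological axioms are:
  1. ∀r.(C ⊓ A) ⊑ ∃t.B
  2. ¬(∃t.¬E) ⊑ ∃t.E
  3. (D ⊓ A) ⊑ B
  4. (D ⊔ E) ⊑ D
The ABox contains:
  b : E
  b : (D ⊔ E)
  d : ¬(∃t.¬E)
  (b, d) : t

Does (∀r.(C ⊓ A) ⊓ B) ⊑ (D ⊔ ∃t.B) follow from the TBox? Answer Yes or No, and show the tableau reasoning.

Yes

1. (∀r.(C ⊓ A) ⊓ B) ⊑ (D ⊔ ∃t.B)  ⇔  ((∀r.(C ⊓ A) ⊓ B) ⊓ (¬D ⊓ ∀t.¬B)) unsat w.r.t. T
   all branches close; clash {D, ¬D} at x₀
2. Hence (∀r.(C ⊓ A) ⊓ B) ⊑ (D ⊔ ∃t.B): entailed.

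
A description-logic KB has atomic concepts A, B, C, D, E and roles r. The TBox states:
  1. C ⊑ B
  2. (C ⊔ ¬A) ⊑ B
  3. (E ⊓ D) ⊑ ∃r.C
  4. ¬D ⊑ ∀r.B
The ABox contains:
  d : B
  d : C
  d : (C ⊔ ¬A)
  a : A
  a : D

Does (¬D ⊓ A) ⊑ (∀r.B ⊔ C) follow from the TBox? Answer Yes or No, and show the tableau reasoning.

Yes

1. (¬D ⊓ A) ⊑ (∀r.B ⊔ C)  ⇔  ((¬D ⊓ A) ⊓ (∃r.¬B ⊓ ¬C)) unsat w.r.t. T
   all branches close; clash {B, ¬B} at an ∃-successor
2. Hence (¬D ⊓ A) ⊑ (∀r.B ⊔ C): entailed.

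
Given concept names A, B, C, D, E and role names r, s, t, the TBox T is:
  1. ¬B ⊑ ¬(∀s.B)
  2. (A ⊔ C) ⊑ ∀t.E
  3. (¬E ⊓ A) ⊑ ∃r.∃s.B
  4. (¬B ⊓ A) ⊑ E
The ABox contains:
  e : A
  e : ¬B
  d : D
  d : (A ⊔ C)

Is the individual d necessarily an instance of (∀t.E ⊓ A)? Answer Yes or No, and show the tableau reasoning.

1. d : (∀t.E ⊓ A)?  L(d) = {D, (A ⊔ C)} ∪ {(∃t.¬E ⊔ ¬A)}
   apply at d: (A ⊔ C)⊑∀t.E
   open: L(d) ⊇ {B, C, D, E, ¬A, …} — d ∉ (∀t.E ⊓ A) possible
2. Hence d : (∀t.E ⊓ A): not entailed.

No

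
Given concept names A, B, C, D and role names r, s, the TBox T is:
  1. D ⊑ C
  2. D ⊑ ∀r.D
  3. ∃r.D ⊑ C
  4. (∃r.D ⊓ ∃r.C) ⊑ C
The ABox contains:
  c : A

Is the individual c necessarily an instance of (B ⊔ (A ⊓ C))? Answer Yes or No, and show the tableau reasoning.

No

1. c : (B ⊔ (A ⊓ C))?  L(c) = {A} ∪ {(¬B ⊓ (¬A ⊔ ¬C))}
   open: L(c) ⊇ {A, ¬B, ¬C, ¬D, ∀r.¬D} — c ∉ (B ⊔ (A ⊓ C)) possible
2. Hence c : (B ⊔ (A ⊓ C)): not entailed.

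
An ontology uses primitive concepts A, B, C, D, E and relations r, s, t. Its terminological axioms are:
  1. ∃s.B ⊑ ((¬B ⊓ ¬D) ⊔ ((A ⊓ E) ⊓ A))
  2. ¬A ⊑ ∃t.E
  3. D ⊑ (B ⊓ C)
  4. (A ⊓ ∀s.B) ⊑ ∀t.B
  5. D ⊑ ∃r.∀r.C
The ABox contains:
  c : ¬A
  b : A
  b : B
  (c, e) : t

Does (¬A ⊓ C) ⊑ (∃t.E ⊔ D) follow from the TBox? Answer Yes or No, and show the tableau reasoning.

1. (¬A ⊓ C) ⊑ (∃t.E ⊔ D)  ⇔  ((¬A ⊓ C) ⊓ (∀t.¬E ⊓ ¬D)) unsat w.r.t. T
   all branches close; clash {A, ¬A} at x₀
2. Hence (¬A ⊓ C) ⊑ (∃t.E ⊔ D): entailed.

Yes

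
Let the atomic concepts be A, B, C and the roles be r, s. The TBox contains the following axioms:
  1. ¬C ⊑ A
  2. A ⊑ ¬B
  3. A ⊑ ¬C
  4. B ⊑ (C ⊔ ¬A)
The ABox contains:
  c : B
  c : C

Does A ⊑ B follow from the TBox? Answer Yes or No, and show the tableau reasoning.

1. A ⊑ B  ⇔  (A ⊓ ¬B) unsat w.r.t. T
   apply at x₀: A⊑¬C
   open: L(x₀) ⊇ {A, ¬B, ¬C}
2. Hence A ⊑ B: not entailed.

No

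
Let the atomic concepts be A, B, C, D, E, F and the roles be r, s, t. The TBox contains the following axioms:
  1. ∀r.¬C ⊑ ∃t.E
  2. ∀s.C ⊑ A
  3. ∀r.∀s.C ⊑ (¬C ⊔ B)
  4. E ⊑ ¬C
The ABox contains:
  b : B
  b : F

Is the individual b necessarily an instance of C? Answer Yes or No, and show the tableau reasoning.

No

1. b : C?  L(b) = {B, F} ∪ {¬C}
   open: L(b) ⊇ {B, F, ¬C, ∃r.C, ∃r.∃s.¬C, …} (+ ∃-successors) — b ∉ C possible
2. Hence b : C: not entailed.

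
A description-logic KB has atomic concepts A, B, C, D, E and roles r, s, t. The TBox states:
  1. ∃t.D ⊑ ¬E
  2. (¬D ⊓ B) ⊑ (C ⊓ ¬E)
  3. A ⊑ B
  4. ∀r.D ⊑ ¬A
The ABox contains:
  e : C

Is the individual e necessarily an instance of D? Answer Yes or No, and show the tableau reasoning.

No

1. e : D?  L(e) = {C} ∪ {¬D}
   open: L(e) ⊇ {C, ¬A, ¬B, ¬D, ∀t.¬D} — e ∉ D possible
2. Hence e : D: not entailed.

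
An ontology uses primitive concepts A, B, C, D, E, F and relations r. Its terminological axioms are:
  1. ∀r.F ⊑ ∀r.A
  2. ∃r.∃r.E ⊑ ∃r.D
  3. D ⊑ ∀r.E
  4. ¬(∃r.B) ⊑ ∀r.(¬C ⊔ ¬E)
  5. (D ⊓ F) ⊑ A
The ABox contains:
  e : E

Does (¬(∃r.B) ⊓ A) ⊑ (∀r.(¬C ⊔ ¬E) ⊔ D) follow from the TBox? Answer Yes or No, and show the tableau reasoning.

Yes

1. (¬(∃r.B) ⊓ A) ⊑ (∀r.(¬C ⊔ ¬E) ⊔ D)  ⇔  ((∀r.¬B ⊓ A) ⊓ (∃r.(C ⊓ E) ⊓ ¬D)) unsat w.r.t. T
   all branches close; clash {E, ¬E} at an ∃-successor
2. Hence (¬(∃r.B) ⊓ A) ⊑ (∀r.(¬C ⊔ ¬E) ⊔ D): entailed.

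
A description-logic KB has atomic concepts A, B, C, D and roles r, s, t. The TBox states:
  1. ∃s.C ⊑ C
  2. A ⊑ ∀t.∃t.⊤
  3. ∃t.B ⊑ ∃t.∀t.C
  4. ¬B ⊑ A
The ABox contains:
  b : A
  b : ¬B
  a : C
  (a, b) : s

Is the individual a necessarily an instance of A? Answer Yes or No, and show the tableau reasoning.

1. a : A?  L(a) = {C} ∪ {¬A}
   open: L(a) ⊇ {B, C, ¬A, ∀t.¬B} — a ∉ A possible
2. Hence a : A: not entailed.

No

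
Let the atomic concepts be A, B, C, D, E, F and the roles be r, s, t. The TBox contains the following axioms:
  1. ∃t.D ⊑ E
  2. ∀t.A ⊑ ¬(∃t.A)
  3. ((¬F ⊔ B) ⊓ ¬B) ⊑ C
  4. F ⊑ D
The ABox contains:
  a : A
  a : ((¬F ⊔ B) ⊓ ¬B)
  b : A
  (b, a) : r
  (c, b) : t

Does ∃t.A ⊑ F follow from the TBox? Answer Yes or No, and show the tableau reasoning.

1. ∃t.A ⊑ F  ⇔  (∃t.A ⊓ ¬F) unsat w.r.t. T
   open: L(x₀) ⊇ {B, ¬F, ∀t.¬D, ∃t.A, ∃t.¬A} (+ ∃-successors)
2. Hence ∃t.A ⊑ F: not entailed.

No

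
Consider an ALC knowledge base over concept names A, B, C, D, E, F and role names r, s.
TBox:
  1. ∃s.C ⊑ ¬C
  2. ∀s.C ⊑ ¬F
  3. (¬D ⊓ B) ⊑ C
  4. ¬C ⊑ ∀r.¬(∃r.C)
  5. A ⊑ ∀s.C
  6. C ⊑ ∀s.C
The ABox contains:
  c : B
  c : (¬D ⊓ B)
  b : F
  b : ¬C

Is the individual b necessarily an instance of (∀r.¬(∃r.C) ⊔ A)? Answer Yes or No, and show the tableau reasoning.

Yes

1. b : (∀r.¬(∃r.C) ⊔ A)?  L(b) = {F, ¬C} ∪ {(∃r.∃r.C ⊓ ¬A)}
   clash {C, ¬C} at b — b ∈ (∀r.¬(∃r.C) ⊔ A)
2. Hence b : (∀r.¬(∃r.C) ⊔ A): entailed.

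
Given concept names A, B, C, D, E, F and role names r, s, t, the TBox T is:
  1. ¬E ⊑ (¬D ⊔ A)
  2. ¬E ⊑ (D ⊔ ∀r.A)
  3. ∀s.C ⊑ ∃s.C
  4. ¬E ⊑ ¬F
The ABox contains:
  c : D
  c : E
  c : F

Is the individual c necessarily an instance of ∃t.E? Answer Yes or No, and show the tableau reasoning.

1. c : ∃t.E?  L(c) = {D, E, F} ∪ {∀t.¬E}
   open: L(c) ⊇ {D, E, F, ∀t.¬E, ∃s.¬C} (+ ∃-successors) — c ∉ ∃t.E possible
2. Hence c : ∃t.E: not entailed.

No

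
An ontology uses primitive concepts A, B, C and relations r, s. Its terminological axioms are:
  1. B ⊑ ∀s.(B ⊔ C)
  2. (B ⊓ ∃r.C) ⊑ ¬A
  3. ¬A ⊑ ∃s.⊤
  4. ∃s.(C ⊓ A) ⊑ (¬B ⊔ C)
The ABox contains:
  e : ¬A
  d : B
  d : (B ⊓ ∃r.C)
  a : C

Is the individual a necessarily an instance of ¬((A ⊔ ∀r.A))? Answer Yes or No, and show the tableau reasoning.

1. a : ¬((A ⊔ ∀r.A))?  L(a) = {C} ∪ {(A ⊔ ∀r.A)}
   open: L(a) ⊇ {A, C, ¬B, ∀s.(¬C ⊔ ¬A)} — a ∉ ¬((A ⊔ ∀r.A)) possible
2. Hence a : ¬((A ⊔ ∀r.A)): not entailed.

No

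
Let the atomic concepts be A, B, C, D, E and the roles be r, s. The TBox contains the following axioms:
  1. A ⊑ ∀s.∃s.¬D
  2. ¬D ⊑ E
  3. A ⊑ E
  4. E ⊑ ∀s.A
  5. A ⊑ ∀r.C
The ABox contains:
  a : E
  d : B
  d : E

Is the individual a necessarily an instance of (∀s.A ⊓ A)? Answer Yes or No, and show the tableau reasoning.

No

1. a : (∀s.A ⊓ A)?  L(a) = {E} ∪ {(∃s.¬A ⊔ ¬A)}
   apply at a: E⊑∀s.A
   open: L(a) ⊇ {E, ¬A, ∀s.A} — a ∉ (∀s.A ⊓ A) possible
2. Hence a : (∀s.A ⊓ A): not entailed.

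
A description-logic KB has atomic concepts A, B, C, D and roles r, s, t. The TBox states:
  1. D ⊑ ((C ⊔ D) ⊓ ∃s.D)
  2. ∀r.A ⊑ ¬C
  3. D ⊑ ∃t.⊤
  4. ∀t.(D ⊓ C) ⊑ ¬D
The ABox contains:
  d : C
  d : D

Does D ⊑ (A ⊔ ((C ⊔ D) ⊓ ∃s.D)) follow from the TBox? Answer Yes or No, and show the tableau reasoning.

1. D ⊑ (A ⊔ ((C ⊔ D) ⊓ ∃s.D))  ⇔  (D ⊓ (¬A ⊓ ((¬C ⊓ ¬D) ⊔ ∀s.¬D))) unsat w.r.t. T
   all branches close; clash {D, ¬D} at x₀
2. Hence D ⊑ (A ⊔ ((C ⊔ D) ⊓ ∃s.D)): entailed.

Yes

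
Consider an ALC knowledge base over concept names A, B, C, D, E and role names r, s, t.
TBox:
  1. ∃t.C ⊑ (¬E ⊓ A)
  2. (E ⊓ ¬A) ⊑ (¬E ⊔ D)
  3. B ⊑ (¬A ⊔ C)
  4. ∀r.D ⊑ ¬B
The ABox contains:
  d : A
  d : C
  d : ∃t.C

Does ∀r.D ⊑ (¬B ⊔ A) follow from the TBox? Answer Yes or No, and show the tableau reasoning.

Yes

1. ∀r.D ⊑ (¬B ⊔ A)  ⇔  (∀r.D ⊓ (B ⊓ ¬A)) unsat w.r.t. T
   all branches close; clash {A, ¬A} at x₀
2. Hence ∀r.D ⊑ (¬B ⊔ A): entailed.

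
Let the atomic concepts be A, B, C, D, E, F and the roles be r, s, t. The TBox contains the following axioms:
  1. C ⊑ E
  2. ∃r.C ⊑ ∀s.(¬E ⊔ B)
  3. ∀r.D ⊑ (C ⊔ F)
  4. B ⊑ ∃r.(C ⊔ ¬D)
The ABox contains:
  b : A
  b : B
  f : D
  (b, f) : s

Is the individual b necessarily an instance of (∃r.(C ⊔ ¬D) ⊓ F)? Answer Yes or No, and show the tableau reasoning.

1. b : (∃r.(C ⊔ ¬D) ⊓ F)?  L(b) = {A, B} ∪ {(∀r.(¬C ⊓ D) ⊔ ¬F)}
   apply at b: B⊑∃r.(C ⊔ ¬D)
   open: L(b) ⊇ {A, B, ¬C, ¬F, ∀r.¬C, …} (+ ∃-successors) — b ∉ (∃r.(C ⊔ ¬D) ⊓ F) possible
2. Hence b : (∃r.(C ⊔ ¬D) ⊓ F): not entailed.

No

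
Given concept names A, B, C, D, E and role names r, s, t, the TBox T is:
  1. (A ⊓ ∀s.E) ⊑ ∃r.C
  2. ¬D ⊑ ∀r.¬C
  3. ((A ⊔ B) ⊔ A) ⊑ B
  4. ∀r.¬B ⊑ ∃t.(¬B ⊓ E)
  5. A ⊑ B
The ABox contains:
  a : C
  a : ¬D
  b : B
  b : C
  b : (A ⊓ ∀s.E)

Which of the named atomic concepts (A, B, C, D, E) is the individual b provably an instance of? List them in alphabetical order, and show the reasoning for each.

1. b : A?  L(b) = {B, C, (A ⊓ ∀s.E)} ∪ {¬A}
   clash {A, ¬A} at b — b ∈ A
2. b : B?  L(b) = {B, C, (A ⊓ ∀s.E)} ∪ {¬B}
   clash {B, ¬B} at b — b ∈ B
3. b : C?  L(b) = {B, C, (A ⊓ ∀s.E)} ∪ {¬C}
   clash {C, ¬C} at b — b ∈ C
4. b : D?  L(b) = {B, C, (A ⊓ ∀s.E)} ∪ {¬D}
   clash {C, ¬C} at an ∃-successor — b ∈ D
5. b : E?  L(b) = {B, C, (A ⊓ ∀s.E)} ∪ {¬E}
   apply at b: (A ⊓ ∀s.E)⊑∃r.C
   open: L(b) ⊇ {A, B, C, D, ¬E, …} (+ ∃-successors) — b ∉ E possible
6. Entailed for b: {A, B, C, D}

{A, B, C, D}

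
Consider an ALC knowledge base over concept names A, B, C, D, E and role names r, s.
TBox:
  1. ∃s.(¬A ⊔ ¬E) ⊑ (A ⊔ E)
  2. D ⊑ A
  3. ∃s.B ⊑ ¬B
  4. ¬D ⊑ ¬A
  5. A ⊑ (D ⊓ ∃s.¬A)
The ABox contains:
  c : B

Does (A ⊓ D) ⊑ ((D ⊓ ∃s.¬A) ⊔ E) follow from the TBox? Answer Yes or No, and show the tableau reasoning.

1. (A ⊓ D) ⊑ ((D ⊓ ∃s.¬A) ⊔ E)  ⇔  ((A ⊓ D) ⊓ ((¬D ⊔ ∀s.A) ⊓ ¬E)) unsat w.r.t. T
   all branches close; clash {A, ¬A} at an ∃-successor
2. Hence (A ⊓ D) ⊑ ((D ⊓ ∃s.¬A) ⊔ E): entailed.

Yes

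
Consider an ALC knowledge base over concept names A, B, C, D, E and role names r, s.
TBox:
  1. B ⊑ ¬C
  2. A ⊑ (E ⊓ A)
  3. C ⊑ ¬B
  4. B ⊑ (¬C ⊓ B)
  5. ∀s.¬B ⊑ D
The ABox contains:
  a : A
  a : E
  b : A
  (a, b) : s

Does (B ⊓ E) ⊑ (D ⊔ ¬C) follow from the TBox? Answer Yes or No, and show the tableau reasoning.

1. (B ⊓ E) ⊑ (D ⊔ ¬C)  ⇔  ((B ⊓ E) ⊓ (¬D ⊓ C)) unsat w.r.t. T
   all branches close; clash {C, ¬C} at x₀
2. Hence (B ⊓ E) ⊑ (D ⊔ ¬C): entailed.

Yes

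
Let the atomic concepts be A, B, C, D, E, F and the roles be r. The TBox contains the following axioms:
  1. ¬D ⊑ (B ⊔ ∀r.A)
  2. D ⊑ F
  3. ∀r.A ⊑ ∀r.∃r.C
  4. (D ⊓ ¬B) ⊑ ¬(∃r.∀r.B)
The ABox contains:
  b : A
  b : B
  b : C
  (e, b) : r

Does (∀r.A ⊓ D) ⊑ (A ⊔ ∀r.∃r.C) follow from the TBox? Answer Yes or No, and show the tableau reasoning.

Yes

1. (∀r.A ⊓ D) ⊑ (A ⊔ ∀r.∃r.C)  ⇔  ((∀r.A ⊓ D) ⊓ (¬A ⊓ ∃r.∀r.¬C)) unsat w.r.t. T
   all branches close; clash {C, ¬C} at an ∃-successor
2. Hence (∀r.A ⊓ D) ⊑ (A ⊔ ∀r.∃r.C): entailed.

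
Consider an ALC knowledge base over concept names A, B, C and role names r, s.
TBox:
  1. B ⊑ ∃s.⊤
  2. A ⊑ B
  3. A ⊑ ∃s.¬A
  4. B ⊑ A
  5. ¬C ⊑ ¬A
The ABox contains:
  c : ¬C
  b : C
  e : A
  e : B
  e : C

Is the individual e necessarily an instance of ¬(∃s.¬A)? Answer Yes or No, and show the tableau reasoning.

1. e : ¬(∃s.¬A)?  L(e) = {A, B, C} ∪ {∃s.¬A}
   apply at e: B⊑∃s.⊤
   open: L(e) ⊇ {A, B, C, ∃s.¬A, ∃s.⊤} (+ ∃-successors) — e ∉ ¬(∃s.¬A) possible
2. Hence e : ¬(∃s.¬A): not entailed.

No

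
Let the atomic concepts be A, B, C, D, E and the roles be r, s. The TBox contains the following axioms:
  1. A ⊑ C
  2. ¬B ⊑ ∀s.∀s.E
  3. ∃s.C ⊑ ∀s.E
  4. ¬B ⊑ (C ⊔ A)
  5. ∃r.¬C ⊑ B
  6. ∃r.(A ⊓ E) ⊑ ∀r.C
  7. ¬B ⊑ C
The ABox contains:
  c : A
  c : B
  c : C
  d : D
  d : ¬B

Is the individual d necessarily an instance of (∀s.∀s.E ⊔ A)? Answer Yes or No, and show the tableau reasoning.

Yes

1. d : (∀s.∀s.E ⊔ A)?  L(d) = {D, ¬B} ∪ {(∃s.∃s.¬E ⊓ ¬A)}
   clash {B, ¬B} at d — d ∈ (∀s.∀s.E ⊔ A)
2. Hence d : (∀s.∀s.E ⊔ A): entailed.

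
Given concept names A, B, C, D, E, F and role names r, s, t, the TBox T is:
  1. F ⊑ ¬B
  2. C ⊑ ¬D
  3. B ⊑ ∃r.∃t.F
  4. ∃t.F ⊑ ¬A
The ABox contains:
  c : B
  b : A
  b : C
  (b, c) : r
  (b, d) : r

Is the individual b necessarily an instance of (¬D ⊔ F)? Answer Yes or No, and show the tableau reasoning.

1. b : (¬D ⊔ F)?  L(b) = {A, C} ∪ {(D ⊓ ¬F)}
   clash {D, ¬D} at b — b ∈ (¬D ⊔ F)
2. Hence b : (¬D ⊔ F): entailed.

Yes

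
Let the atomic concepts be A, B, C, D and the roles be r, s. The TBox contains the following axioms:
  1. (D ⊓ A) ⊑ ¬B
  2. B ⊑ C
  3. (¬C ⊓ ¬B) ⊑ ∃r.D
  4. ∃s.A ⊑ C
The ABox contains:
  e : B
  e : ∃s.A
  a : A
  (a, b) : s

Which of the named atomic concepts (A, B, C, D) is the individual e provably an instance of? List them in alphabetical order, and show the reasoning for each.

{B, C}

1. e : A?  L(e) = {B, ∃s.A} ∪ {¬A}
   apply at e: B⊑C; ∃s.A⊑C
   open: L(e) ⊇ {B, C, ¬A, ∃s.A} (+ ∃-successors) — e ∉ A possible
2. e : B?  L(e) = {B, ∃s.A} ∪ {¬B}
   clash {B, ¬B} at e — e ∈ B
3. e : C?  L(e) = {B, ∃s.A} ∪ {¬C}
   clash {C, ¬C} at e — e ∈ C
4. e : D?  L(e) = {B, ∃s.A} ∪ {¬D}
   apply at e: B⊑C; ∃s.A⊑C
   open: L(e) ⊇ {B, C, ¬D, ∃s.A} (+ ∃-successors) — e ∉ D possible
5. Entailed for e: {B, C}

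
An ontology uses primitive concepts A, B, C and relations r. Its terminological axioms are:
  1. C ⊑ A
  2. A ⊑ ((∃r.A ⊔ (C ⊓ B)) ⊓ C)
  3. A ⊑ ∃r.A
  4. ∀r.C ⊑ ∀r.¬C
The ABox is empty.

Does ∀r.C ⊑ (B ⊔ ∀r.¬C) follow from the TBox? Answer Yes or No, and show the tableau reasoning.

Yes

1. ∀r.C ⊑ (B ⊔ ∀r.¬C)  ⇔  (∀r.C ⊓ (¬B ⊓ ∃r.C)) unsat w.r.t. T
   all branches close; clash {C, ¬C} at an ∃-successor
2. Hence ∀r.C ⊑ (B ⊔ ∀r.¬C): entailed.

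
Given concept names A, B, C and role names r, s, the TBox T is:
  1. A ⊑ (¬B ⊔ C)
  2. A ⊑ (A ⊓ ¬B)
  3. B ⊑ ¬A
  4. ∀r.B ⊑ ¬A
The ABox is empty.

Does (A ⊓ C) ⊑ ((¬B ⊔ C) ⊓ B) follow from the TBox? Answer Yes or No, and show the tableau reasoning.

1. (A ⊓ C) ⊑ ((¬B ⊔ C) ⊓ B)  ⇔  ((A ⊓ C) ⊓ ((B ⊓ ¬C) ⊔ ¬B)) unsat w.r.t. T
   apply at x₀: A⊑(¬B ⊔ C); A⊑(A ⊓ ¬B)
   open: L(x₀) ⊇ {A, C, ¬B, ∃r.¬B} (+ ∃-successors)
2. Hence (A ⊓ C) ⊑ ((¬B ⊔ C) ⊓ B): not entailed.

No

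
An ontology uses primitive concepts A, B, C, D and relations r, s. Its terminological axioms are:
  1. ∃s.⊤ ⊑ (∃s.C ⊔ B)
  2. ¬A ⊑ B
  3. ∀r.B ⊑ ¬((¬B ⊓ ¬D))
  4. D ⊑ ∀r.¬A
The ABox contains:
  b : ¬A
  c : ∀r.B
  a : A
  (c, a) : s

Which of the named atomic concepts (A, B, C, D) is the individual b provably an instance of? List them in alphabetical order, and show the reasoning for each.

{B}

1. b : A?  L(b) = {¬A} ∪ {¬A}
   apply at b: ¬A⊑B
   open: L(b) ⊇ {B, ¬A, ¬D, ∀s.⊥, ∃r.¬B} (+ ∃-successors) — b ∉ A possible
2. b : B?  L(b) = {¬A} ∪ {¬B}
   clash {B, ¬B} at b — b ∈ B
3. b : C?  L(b) = {¬A} ∪ {¬C}
   apply at b: ¬A⊑B
   open: L(b) ⊇ {B, ¬A, ¬C, ¬D, ∀s.⊥, …} (+ ∃-successors) — b ∉ C possible
4. b : D?  L(b) = {¬A} ∪ {¬D}
   apply at b: ¬A⊑B
   open: L(b) ⊇ {B, ¬A, ¬D, ∀s.⊥, ∃r.¬B} (+ ∃-successors) — b ∉ D possible
5. Entailed for b: {B}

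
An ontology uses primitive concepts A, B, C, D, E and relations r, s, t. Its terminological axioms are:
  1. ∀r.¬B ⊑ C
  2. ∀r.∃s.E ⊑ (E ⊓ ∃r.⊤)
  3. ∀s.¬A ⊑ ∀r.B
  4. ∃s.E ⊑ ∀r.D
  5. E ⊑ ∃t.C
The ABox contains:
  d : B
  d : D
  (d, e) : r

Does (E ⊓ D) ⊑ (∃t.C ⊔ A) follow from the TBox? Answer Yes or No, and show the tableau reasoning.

1. (E ⊓ D) ⊑ (∃t.C ⊔ A)  ⇔  ((E ⊓ D) ⊓ (∀t.¬C ⊓ ¬A)) unsat w.r.t. T
   all branches close; clash {C, ¬C} at an ∃-successor
2. Hence (E ⊓ D) ⊑ (∃t.C ⊔ A): entailed.

Yes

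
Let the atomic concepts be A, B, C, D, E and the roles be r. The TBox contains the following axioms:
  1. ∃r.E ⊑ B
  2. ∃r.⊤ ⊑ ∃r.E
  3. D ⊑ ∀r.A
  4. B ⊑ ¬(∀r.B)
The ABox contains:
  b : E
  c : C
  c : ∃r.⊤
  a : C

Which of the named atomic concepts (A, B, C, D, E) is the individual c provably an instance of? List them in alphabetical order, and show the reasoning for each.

1. c : A?  L(c) = {C, ∃r.⊤} ∪ {¬A}
   apply at c: ∃r.⊤⊑∃r.E
   open: L(c) ⊇ {B, C, ¬A, ¬D, ∃r.E, …} (+ ∃-successors) — c ∉ A possible
2. c : B?  L(c) = {C, ∃r.⊤} ∪ {¬B}
   clash {B, ¬B} at c — c ∈ B
3. c : C?  L(c) = {C, ∃r.⊤} ∪ {¬C}
   clash {C, ¬C} at c — c ∈ C
4. c : D?  L(c) = {C, ∃r.⊤} ∪ {¬D}
   apply at c: ∃r.⊤⊑∃r.E
   open: L(c) ⊇ {B, C, ¬D, ∃r.E, ∃r.¬B, …} (+ ∃-successors) — c ∉ D possible
5. c : E?  L(c) = {C, ∃r.⊤} ∪ {¬E}
   apply at c: ∃r.⊤⊑∃r.E
   open: L(c) ⊇ {B, C, ¬D, ¬E, ∃r.E, …} (+ ∃-successors) — c ∉ E possible
6. Entailed for c: {B, C}

{B, C}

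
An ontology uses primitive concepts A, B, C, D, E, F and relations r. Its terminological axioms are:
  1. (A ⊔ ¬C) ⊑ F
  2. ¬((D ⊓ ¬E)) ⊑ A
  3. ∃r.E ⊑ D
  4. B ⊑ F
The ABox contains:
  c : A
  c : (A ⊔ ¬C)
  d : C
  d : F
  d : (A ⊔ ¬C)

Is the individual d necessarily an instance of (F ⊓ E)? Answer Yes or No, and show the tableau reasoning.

No

1. d : (F ⊓ E)?  L(d) = {C, F, (A ⊔ ¬C)} ∪ {(¬F ⊔ ¬E)}
   open: L(d) ⊇ {A, C, F, ¬E, ∀r.¬E} — d ∉ (F ⊓ E) possible
2. Hence d : (F ⊓ E): not entailed.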